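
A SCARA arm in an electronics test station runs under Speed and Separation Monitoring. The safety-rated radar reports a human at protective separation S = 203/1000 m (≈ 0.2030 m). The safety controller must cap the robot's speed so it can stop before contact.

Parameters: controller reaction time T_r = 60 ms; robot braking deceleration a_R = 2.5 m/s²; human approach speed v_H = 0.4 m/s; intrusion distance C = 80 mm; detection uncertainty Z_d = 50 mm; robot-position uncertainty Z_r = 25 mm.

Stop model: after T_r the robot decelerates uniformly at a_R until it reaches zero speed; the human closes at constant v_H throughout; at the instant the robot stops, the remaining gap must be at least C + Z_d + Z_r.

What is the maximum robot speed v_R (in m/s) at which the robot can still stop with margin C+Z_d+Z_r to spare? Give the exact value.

v_R_max = 1/10 m/s = 0.1000 m/s

quadratic (1/5)·v² + (11/50)·v + (-3/125) = 0
  disc = (11/50)² − 4·(1/5)·(-3/125) = 169/2500 ; √disc = 13/50
  v_R = (−(11/50) + 13/50) / (2·(1/5)) = 1/10 m/s
check:
T_s = v_R/a_R = (1/10)/(5/2) = 0.0400 s
reaction-phase robot travel = 0.1000·0.0600 = 0.0060 m
robot covers 0.1000·0.0400 − ½·2.5000·0.0400² = 0.0020 m while stopping
human over T_r+T_s: 0.4000·(0.0600+0.0400) = 0.0400 m
residual clearance needed = 0.0800+0.0500+0.0250 = 0.1550 m
sum ≈ 0.0060+0.0020+0.0400+0.1550 ≈ 0.2030 m = S ✓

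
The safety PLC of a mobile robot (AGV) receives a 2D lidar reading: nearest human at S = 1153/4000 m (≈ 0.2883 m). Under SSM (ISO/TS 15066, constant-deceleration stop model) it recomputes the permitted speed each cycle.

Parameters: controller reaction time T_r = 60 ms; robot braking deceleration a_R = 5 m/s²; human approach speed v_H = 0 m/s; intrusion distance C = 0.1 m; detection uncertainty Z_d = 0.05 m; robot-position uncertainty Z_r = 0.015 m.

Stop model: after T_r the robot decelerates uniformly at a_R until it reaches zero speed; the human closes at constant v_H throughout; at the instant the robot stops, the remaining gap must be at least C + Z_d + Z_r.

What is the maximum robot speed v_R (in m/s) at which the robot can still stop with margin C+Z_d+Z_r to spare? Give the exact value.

v_R_max = 17/20 m/s = 0.8500 m/s

at the boundary: (1/10)·v² + (3/50)·v + (-493/4000) = 0
  disc = (3/50)² − 4·(1/10)·(-493/4000) = 529/10000 ; √disc = 23/100
  v_R = (−(3/50) + 23/100) / (2·(1/10)) = 17/20 m/s
check:
braking lasts T_s = (17/20)/5 = 0.1700 s
robot covers v_R·T_r = 0.8500·0.0600 = 0.0510 m before braking
robot covers 0.8500·0.1700 − ½·5.0000·0.1700² = 0.0722 m while stopping
human closes 0.0000·0.2300 = 0.0000 m
residual clearance needed = 0.1000+0.0500+0.0150 = 0.1650 m
sum ≈ 0.0510+0.0722+0.0000+0.1650 ≈ 0.2883 m = S ✓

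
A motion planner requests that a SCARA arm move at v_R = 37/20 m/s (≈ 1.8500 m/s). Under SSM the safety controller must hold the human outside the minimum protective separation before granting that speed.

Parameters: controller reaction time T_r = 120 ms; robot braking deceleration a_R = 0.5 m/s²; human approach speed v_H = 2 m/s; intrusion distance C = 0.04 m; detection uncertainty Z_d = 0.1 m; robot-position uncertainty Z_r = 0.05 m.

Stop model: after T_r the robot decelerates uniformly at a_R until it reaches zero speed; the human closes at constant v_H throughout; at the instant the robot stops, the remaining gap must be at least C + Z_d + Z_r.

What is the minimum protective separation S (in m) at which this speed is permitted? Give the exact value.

braking lasts T_s = (37/20)/(1/2) = 3.7000 s
reaction-phase robot travel = 1.8500·0.1200 = 0.2220 m
robot under decel: 1.8500²/(2·0.5000) = 3.4225 m
human over T_r+T_s: 2.0000·(0.1200+3.7000) = 7.6400 m
C+Z_d+Z_r = 0.0400+0.1000+0.0500 = 0.1900 m
S_min ≈ 0.2220+3.4225+7.6400+0.1900  ⇒  S_min = 22949/2000 m

S_min = 22949/2000 m = 11.4745 m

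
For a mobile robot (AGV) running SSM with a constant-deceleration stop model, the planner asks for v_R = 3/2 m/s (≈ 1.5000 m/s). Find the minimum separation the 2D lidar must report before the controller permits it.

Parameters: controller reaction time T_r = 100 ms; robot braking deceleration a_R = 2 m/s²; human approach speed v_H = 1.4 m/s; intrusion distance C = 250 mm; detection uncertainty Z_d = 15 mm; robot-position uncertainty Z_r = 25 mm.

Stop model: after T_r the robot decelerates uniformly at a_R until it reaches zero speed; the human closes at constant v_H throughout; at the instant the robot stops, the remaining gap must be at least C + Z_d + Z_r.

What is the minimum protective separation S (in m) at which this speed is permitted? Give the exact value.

T_s = v_R/a_R = (3/2)/2 = 0.7500 s
robot covers v_R·T_r = 1.5000·0.1000 = 0.1500 m before braking
robot covers 1.5000·0.7500 − ½·2.0000·0.7500² = 0.5625 m while stopping
person approaches 1.4000·(0.1000+0.7500) = 1.1900 m
margins: 0.2500+0.0150+0.0250 = 0.2900 m
S_min ≈ 0.1500+0.5625+1.1900+0.2900  ⇒  S_min = 877/400 m

S_min = 877/400 m = 2.1925 m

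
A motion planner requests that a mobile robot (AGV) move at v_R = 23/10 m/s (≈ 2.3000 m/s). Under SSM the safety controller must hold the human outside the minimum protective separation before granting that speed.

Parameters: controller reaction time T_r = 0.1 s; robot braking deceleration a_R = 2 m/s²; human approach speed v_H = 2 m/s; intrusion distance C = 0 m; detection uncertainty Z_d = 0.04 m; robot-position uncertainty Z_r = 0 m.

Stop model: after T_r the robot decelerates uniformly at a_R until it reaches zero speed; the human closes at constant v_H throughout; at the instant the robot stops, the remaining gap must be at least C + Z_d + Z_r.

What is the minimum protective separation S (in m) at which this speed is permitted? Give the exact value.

T_s = v_R/a_R = (23/10)/2 = 1.1500 s
robot in T_r: 2.3000·0.1000 = 0.2300 m
braking distance = 2.3000²/(2·2.0000) = 1.3225 m
human over T_r+T_s: 2.0000·(0.1000+1.1500) = 2.5000 m
residual clearance needed = 0.0000+0.0400+0.0000 = 0.0400 m
S_min ≈ 0.2300+1.3225+2.5000+0.0400  ⇒  S_min = 1637/400 m

S_min = 1637/400 m = 4.0925 m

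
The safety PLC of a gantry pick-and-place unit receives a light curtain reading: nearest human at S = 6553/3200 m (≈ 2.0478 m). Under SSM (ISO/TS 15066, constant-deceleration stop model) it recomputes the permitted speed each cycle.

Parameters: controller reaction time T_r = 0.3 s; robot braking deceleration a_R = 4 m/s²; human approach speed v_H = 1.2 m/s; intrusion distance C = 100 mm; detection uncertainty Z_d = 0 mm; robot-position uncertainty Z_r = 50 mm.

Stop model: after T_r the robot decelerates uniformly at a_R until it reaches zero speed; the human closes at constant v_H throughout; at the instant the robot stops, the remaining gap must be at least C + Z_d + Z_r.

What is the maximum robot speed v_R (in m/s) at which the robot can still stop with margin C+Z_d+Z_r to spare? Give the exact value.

v_R_max = 37/20 m/s = 1.8500 m/s

quadratic (1/8)·v² + (3/5)·v + (-4921/3200) = 0
  disc = (3/5)² − 4·(1/8)·(-4921/3200) = 289/256 ; √disc = 17/16
  v_R = (−(3/5) + 17/16) / (2·(1/8)) = 37/20 m/s
check:
stop time T_s = (37/20)/4 = 0.4625 s
robot covers v_R·T_r = 1.8500·0.3000 = 0.5550 m before braking
braking distance = 1.8500²/(2·4.0000) = 0.4278 m
human over T_r+T_s: 1.2000·(0.3000+0.4625) = 0.9150 m
margins: 0.1000+0.0000+0.0500 = 0.1500 m
sum ≈ 0.5550+0.4278+0.9150+0.1500 ≈ 2.0478 m = S ✓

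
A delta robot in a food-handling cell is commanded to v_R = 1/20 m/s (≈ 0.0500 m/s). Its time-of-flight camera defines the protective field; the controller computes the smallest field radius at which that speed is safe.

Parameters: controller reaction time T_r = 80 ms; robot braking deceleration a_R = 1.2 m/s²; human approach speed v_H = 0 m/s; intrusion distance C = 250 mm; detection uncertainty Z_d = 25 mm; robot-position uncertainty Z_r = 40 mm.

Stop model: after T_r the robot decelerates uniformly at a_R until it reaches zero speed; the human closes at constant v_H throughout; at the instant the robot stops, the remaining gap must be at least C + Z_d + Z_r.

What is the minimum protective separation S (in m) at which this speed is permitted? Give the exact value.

braking lasts T_s = (1/20)/(6/5) = 0.0417 s
robot covers v_R·T_r = 0.0500·0.0800 = 0.0040 m before braking
robot under decel: 0.0500²/(2·1.2000) = 0.0010 m
human closes 0.0000·0.1217 = 0.0000 m
residual clearance needed = 0.2500+0.0250+0.0400 = 0.3150 m
S_min ≈ 0.0040+0.0010+0.0000+0.3150  ⇒  S_min = 7681/24000 m

S_min = 7681/24000 m = 0.3200 m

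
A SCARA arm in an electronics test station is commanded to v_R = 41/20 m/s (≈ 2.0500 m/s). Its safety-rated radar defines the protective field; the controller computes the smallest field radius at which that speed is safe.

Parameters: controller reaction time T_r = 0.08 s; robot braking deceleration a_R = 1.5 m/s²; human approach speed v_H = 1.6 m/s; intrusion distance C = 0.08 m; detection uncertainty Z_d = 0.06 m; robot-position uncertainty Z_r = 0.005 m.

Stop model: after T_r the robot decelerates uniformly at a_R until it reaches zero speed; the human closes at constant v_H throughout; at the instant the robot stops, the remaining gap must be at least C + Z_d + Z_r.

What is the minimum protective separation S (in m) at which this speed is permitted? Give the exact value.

braking lasts T_s = (41/20)/(3/2) = 1.3667 s
robot covers v_R·T_r = 2.0500·0.0800 = 0.1640 m before braking
robot under decel: 2.0500²/(2·1.5000) = 1.4008 m
person approaches 1.6000·(0.0800+1.3667) = 2.3147 m
C+Z_d+Z_r = 0.0800+0.0600+0.0050 = 0.1450 m
S_min ≈ 0.1640+1.4008+2.3147+0.1450  ⇒  S_min = 8049/2000 m

S_min = 8049/2000 m = 4.0245 m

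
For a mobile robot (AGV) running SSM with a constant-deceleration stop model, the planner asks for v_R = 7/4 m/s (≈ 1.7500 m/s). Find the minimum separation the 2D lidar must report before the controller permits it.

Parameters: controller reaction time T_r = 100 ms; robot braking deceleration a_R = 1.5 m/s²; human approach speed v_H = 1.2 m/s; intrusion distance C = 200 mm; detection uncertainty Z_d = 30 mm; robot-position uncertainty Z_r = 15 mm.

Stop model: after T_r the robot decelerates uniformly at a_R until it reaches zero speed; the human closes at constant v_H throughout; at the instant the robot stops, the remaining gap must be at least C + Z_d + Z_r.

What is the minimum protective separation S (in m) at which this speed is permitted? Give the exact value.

stop time T_s = (7/4)/(3/2) = 1.1667 s
reaction-phase robot travel = 1.7500·0.1000 = 0.1750 m
braking distance = 1.7500²/(2·1.5000) = 1.0208 m
human over T_r+T_s: 1.2000·(0.1000+1.1667) = 1.5200 m
margins: 0.2000+0.0300+0.0150 = 0.2450 m
S_min ≈ 0.1750+1.0208+1.5200+0.2450  ⇒  S_min = 3553/1200 m

S_min = 3553/1200 m = 2.9608 m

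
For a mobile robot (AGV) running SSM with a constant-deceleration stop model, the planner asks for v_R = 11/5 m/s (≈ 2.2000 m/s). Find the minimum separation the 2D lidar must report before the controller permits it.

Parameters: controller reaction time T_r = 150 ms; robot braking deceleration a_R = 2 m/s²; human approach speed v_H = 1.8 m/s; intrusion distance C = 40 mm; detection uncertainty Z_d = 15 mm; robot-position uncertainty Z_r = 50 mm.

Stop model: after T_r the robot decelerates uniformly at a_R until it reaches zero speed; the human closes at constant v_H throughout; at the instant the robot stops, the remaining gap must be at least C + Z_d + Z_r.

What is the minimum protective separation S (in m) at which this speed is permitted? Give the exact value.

S_min = 779/200 m = 3.8950 m

T_s = v_R/a_R = (11/5)/2 = 1.1000 s
robot in T_r: 2.2000·0.1500 = 0.3300 m
braking distance = 2.2000²/(2·2.0000) = 1.2100 m
human closes 1.8000·1.2500 = 2.2500 m
margins: 0.0400+0.0150+0.0500 = 0.1050 m
S_min ≈ 0.3300+1.2100+2.2500+0.1050  ⇒  S_min = 779/200 m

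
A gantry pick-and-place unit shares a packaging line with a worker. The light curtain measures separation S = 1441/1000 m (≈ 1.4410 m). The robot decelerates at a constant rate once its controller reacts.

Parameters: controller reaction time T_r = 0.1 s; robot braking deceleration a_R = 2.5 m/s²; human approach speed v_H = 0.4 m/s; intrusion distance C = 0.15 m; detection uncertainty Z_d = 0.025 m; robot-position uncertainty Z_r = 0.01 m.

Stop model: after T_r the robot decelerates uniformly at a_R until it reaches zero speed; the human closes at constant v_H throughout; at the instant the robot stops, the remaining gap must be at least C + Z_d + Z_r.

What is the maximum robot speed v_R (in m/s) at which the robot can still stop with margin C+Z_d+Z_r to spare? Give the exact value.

v_R_max = 19/10 m/s = 1.9000 m/s

collect terms ⇒ (1/5)·v_R² + (13/50)·v_R + (-152/125) = 0
  disc = (13/50)² − 4·(1/5)·(-152/125) = 2601/2500 ; √disc = 51/50
  v_R = (−(13/50) + 51/50) / (2·(1/5)) = 19/10 m/s
check:
T_s = v_R/a_R = (19/10)/(5/2) = 0.7600 s
robot in T_r: 1.9000·0.1000 = 0.1900 m
braking distance = 1.9000²/(2·2.5000) = 0.7220 m
person approaches 0.4000·(0.1000+0.7600) = 0.3440 m
residual clearance needed = 0.1500+0.0250+0.0100 = 0.1850 m
sum ≈ 0.1900+0.7220+0.3440+0.1850 ≈ 1.4410 m = S ✓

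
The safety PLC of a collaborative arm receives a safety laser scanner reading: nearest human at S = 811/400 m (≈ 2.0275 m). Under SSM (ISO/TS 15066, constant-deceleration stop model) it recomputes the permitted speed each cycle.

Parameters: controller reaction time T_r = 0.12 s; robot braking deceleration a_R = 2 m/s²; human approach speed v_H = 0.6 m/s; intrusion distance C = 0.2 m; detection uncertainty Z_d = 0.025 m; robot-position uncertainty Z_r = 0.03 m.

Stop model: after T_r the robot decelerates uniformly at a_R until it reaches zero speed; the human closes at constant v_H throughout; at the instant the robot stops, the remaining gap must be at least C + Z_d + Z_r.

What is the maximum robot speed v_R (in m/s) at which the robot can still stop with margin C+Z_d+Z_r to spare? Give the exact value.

v_R_max = 19/10 m/s = 1.9000 m/s

at the boundary: (1/4)·v² + (21/50)·v + (-3401/2000) = 0
  disc = (21/50)² − 4·(1/4)·(-3401/2000) = 18769/10000 ; √disc = 137/100
  v_R = (−(21/50) + 137/100) / (2·(1/4)) = 19/10 m/s
check:
braking lasts T_s = (19/10)/2 = 0.9500 s
robot covers v_R·T_r = 1.9000·0.1200 = 0.2280 m before braking
braking distance = 1.9000²/(2·2.0000) = 0.9025 m
person approaches 0.6000·(0.1200+0.9500) = 0.6420 m
C+Z_d+Z_r = 0.2000+0.0250+0.0300 = 0.2550 m
sum ≈ 0.2280+0.9025+0.6420+0.2550 ≈ 2.0275 m = S ✓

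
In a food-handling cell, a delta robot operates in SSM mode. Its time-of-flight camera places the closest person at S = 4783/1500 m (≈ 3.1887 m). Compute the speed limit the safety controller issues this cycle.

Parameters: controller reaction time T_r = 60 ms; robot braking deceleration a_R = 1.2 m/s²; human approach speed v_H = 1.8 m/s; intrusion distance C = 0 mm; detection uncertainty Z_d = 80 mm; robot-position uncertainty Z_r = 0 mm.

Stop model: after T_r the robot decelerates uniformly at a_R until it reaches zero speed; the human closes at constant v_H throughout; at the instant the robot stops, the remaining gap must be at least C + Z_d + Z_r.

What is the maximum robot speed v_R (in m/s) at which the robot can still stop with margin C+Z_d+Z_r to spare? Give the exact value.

collect terms ⇒ (5/12)·v_R² + (39/25)·v_R + (-4501/1500) = 0
  disc = (39/25)² − 4·(5/12)·(-4501/1500) = 167281/22500 ; √disc = 409/150
  v_R = (−(39/25) + 409/150) / (2·(5/12)) = 7/5 m/s
check:
T_s = v_R/a_R = (7/5)/(6/5) = 1.1667 s
reaction-phase robot travel = 1.4000·0.0600 = 0.0840 m
robot covers 1.4000·1.1667 − ½·1.2000·1.1667² = 0.8167 m while stopping
human over T_r+T_s: 1.8000·(0.0600+1.1667) = 2.2080 m
residual clearance needed = 0.0000+0.0800+0.0000 = 0.0800 m
sum ≈ 0.0840+0.8167+2.2080+0.0800 ≈ 3.1887 m = S ✓

v_R_max = 7/5 m/s = 1.4000 m/s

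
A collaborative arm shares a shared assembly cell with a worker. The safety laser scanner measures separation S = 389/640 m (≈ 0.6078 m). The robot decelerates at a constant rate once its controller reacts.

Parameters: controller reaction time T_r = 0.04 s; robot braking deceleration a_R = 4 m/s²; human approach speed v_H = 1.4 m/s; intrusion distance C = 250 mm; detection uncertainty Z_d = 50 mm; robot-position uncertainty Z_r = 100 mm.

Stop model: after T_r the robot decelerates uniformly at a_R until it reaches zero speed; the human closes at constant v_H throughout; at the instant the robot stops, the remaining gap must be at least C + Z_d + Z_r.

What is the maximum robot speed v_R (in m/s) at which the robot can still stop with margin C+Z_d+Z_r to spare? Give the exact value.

at the boundary: (1/8)·v² + (39/100)·v + (-2429/16000) = 0
  disc = (39/100)² − 4·(1/8)·(-2429/16000) = 36481/160000 ; √disc = 191/400
  v_R = (−(39/100) + 191/400) / (2·(1/8)) = 7/20 m/s
check:
stop time T_s = (7/20)/4 = 0.0875 s
reaction-phase robot travel = 0.3500·0.0400 = 0.0140 m
robot under decel: 0.3500²/(2·4.0000) = 0.0153 m
person approaches 1.4000·(0.0400+0.0875) = 0.1785 m
C+Z_d+Z_r = 0.2500+0.0500+0.1000 = 0.4000 m
sum ≈ 0.0140+0.0153+0.1785+0.4000 ≈ 0.6078 m = S ✓

v_R_max = 7/20 m/s = 0.3500 m/s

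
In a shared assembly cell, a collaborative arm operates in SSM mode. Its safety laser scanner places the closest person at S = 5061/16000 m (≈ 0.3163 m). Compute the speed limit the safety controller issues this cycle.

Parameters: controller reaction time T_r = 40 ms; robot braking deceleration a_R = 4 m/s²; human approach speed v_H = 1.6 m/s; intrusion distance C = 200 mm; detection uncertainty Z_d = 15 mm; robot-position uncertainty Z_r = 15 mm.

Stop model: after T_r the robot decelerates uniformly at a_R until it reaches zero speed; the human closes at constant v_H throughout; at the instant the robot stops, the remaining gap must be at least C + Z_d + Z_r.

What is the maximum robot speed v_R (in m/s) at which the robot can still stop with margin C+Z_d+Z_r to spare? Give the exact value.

collect terms ⇒ (1/8)·v_R² + (11/25)·v_R + (-357/16000) = 0
  disc = (11/25)² − 4·(1/8)·(-357/16000) = 32761/160000 ; √disc = 181/400
  v_R = (−(11/25) + 181/400) / (2·(1/8)) = 1/20 m/s
check:
stop time T_s = (1/20)/4 = 0.0125 s
robot covers v_R·T_r = 0.0500·0.0400 = 0.0020 m before braking
robot covers 0.0500·0.0125 − ½·4.0000·0.0125² = 0.0003 m while stopping
human over T_r+T_s: 1.6000·(0.0400+0.0125) = 0.0840 m
residual clearance needed = 0.2000+0.0150+0.0150 = 0.2300 m
sum ≈ 0.0020+0.0003+0.0840+0.2300 ≈ 0.3163 m = S ✓

v_R_max = 1/20 m/s = 0.0500 m/s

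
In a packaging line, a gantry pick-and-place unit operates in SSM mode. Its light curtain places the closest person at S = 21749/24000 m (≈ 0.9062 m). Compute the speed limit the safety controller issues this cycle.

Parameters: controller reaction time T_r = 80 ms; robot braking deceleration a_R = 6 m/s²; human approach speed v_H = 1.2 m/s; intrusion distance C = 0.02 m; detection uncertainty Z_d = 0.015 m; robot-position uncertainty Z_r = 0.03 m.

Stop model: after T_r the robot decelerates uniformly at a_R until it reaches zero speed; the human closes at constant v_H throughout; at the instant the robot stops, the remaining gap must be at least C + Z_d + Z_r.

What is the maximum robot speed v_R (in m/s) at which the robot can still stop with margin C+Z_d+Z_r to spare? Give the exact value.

at the boundary: (1/12)·v² + (7/25)·v + (-3577/4800) = 0
  disc = (7/25)² − 4·(1/12)·(-3577/4800) = 117649/360000 ; √disc = 343/600
  v_R = (−(7/25) + 343/600) / (2·(1/12)) = 7/4 m/s
check:
braking lasts T_s = (7/4)/6 = 0.2917 s
robot covers v_R·T_r = 1.7500·0.0800 = 0.1400 m before braking
robot covers 1.7500·0.2917 − ½·6.0000·0.2917² = 0.2552 m while stopping
person approaches 1.2000·(0.0800+0.2917) = 0.4460 m
margins: 0.0200+0.0150+0.0300 = 0.0650 m
sum ≈ 0.1400+0.2552+0.4460+0.0650 ≈ 0.9062 m = S ✓

v_R_max = 7/4 m/s = 1.7500 m/s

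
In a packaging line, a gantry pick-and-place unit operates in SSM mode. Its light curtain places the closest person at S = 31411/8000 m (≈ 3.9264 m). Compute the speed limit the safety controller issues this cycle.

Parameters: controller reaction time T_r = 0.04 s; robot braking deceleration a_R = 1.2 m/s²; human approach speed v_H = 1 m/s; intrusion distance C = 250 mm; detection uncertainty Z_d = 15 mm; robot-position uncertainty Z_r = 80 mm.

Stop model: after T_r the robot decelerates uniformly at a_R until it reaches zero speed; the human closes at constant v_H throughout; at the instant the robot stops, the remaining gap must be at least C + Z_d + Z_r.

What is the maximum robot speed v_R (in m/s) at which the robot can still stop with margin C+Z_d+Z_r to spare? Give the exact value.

v_R_max = 41/20 m/s = 2.0500 m/s

collect terms ⇒ (5/12)·v_R² + (131/150)·v_R + (-28331/8000) = 0
  disc = (131/150)² − 4·(5/12)·(-28331/8000) = 2399401/360000 ; √disc = 1549/600
  v_R = (−(131/150) + 1549/600) / (2·(5/12)) = 41/20 m/s
check:
braking lasts T_s = (41/20)/(6/5) = 1.7083 s
reaction-phase robot travel = 2.0500·0.0400 = 0.0820 m
braking distance = 2.0500²/(2·1.2000) = 1.7510 m
human closes 1.0000·1.7483 = 1.7483 m
C+Z_d+Z_r = 0.2500+0.0150+0.0800 = 0.3450 m
sum ≈ 0.0820+1.7510+1.7483+0.3450 ≈ 3.9264 m = S ✓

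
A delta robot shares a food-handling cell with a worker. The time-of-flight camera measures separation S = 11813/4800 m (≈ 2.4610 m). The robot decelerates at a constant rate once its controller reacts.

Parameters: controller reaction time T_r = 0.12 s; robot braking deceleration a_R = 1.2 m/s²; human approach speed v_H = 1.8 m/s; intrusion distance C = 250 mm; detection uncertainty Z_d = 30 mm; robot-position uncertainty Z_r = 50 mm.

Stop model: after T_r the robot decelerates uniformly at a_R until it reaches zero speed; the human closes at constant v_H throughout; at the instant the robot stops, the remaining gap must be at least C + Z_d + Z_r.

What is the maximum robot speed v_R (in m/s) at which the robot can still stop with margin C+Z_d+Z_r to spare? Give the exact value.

at the boundary: (5/12)·v² + (81/50)·v + (-45961/24000) = 0
  disc = (81/50)² − 4·(5/12)·(-45961/24000) = 2093809/360000 ; √disc = 1447/600
  v_R = (−(81/50) + 1447/600) / (2·(5/12)) = 19/20 m/s
check:
stop time T_s = (19/20)/(6/5) = 0.7917 s
robot in T_r: 0.9500·0.1200 = 0.1140 m
robot covers 0.9500·0.7917 − ½·1.2000·0.7917² = 0.3760 m while stopping
person approaches 1.8000·(0.1200+0.7917) = 1.6410 m
margins: 0.2500+0.0300+0.0500 = 0.3300 m
sum ≈ 0.1140+0.3760+1.6410+0.3300 ≈ 2.4610 m = S ✓

v_R_max = 19/20 m/s = 0.9500 m/s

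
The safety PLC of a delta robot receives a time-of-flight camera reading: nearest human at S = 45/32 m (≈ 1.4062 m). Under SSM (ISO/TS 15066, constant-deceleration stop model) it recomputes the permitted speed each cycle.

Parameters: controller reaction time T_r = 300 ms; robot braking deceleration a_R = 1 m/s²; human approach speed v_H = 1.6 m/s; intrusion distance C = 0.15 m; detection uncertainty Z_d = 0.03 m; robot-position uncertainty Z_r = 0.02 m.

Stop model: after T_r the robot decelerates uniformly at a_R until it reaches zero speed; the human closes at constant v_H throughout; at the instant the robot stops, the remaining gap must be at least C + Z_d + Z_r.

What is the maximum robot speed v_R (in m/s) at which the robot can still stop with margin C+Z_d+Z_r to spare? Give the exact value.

quadratic (1/2)·v² + (19/10)·v + (-581/800) = 0
  disc = (19/10)² − 4·(1/2)·(-581/800) = 81/16 ; √disc = 9/4
  v_R = (−(19/10) + 9/4) / (2·(1/2)) = 7/20 m/s
check:
stop time T_s = (7/20)/1 = 0.3500 s
robot covers v_R·T_r = 0.3500·0.3000 = 0.1050 m before braking
braking distance = 0.3500²/(2·1.0000) = 0.0612 m
human closes 1.6000·0.6500 = 1.0400 m
residual clearance needed = 0.1500+0.0300+0.0200 = 0.2000 m
sum ≈ 0.1050+0.0612+1.0400+0.2000 ≈ 1.4062 m = S ✓

v_R_max = 7/20 m/s = 0.3500 m/s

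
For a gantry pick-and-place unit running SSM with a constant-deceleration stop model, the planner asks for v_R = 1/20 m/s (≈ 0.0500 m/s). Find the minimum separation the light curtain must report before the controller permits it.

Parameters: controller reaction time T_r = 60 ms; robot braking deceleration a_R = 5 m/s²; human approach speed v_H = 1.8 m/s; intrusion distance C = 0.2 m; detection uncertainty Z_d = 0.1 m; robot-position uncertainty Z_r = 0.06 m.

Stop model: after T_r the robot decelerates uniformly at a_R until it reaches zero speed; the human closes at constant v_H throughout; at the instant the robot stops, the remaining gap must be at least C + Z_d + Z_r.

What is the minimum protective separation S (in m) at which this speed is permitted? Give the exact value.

S_min = 1957/4000 m = 0.4893 m

T_s = v_R/a_R = (1/20)/5 = 0.0100 s
reaction-phase robot travel = 0.0500·0.0600 = 0.0030 m
robot under decel: 0.0500²/(2·5.0000) = 0.0003 m
human closes 1.8000·0.0700 = 0.1260 m
residual clearance needed = 0.2000+0.1000+0.0600 = 0.3600 m
S_min ≈ 0.0030+0.0003+0.1260+0.3600  ⇒  S_min = 1957/4000 m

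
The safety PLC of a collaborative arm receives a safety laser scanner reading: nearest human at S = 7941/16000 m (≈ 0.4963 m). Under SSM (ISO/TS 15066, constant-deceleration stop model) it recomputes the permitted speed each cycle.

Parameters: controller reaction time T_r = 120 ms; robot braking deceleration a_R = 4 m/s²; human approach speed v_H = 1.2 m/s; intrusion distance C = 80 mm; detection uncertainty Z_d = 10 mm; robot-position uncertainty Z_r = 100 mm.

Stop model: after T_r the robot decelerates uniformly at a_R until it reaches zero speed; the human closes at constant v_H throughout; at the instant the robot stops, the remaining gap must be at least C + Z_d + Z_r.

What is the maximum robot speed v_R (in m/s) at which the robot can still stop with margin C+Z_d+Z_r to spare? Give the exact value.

at the boundary: (1/8)·v² + (21/50)·v + (-2597/16000) = 0
  disc = (21/50)² − 4·(1/8)·(-2597/16000) = 41209/160000 ; √disc = 203/400
  v_R = (−(21/50) + 203/400) / (2·(1/8)) = 7/20 m/s
check:
braking lasts T_s = (7/20)/4 = 0.0875 s
robot in T_r: 0.3500·0.1200 = 0.0420 m
braking distance = 0.3500²/(2·4.0000) = 0.0153 m
human over T_r+T_s: 1.2000·(0.1200+0.0875) = 0.2490 m
residual clearance needed = 0.0800+0.0100+0.1000 = 0.1900 m
sum ≈ 0.0420+0.0153+0.2490+0.1900 ≈ 0.4963 m = S ✓

v_R_max = 7/20 m/s = 0.3500 m/s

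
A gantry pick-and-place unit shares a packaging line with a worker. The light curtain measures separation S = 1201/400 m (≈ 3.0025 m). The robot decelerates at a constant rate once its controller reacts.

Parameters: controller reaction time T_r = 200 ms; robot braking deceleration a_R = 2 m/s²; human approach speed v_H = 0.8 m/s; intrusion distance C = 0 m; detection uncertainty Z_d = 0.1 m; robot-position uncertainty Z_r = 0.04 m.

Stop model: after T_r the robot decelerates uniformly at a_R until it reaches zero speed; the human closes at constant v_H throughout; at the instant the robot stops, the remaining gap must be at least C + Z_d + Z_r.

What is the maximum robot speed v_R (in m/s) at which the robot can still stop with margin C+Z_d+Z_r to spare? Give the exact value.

v_R_max = 23/10 m/s = 2.3000 m/s

quadratic (1/4)·v² + (3/5)·v + (-1081/400) = 0
  disc = (3/5)² − 4·(1/4)·(-1081/400) = 49/16 ; √disc = 7/4
  v_R = (−(3/5) + 7/4) / (2·(1/4)) = 23/10 m/s
check:
stop time T_s = (23/10)/2 = 1.1500 s
reaction-phase robot travel = 2.3000·0.2000 = 0.4600 m
braking distance = 2.3000²/(2·2.0000) = 1.3225 m
human over T_r+T_s: 0.8000·(0.2000+1.1500) = 1.0800 m
residual clearance needed = 0.0000+0.1000+0.0400 = 0.1400 m
sum ≈ 0.4600+1.3225+1.0800+0.1400 ≈ 3.0025 m = S ✓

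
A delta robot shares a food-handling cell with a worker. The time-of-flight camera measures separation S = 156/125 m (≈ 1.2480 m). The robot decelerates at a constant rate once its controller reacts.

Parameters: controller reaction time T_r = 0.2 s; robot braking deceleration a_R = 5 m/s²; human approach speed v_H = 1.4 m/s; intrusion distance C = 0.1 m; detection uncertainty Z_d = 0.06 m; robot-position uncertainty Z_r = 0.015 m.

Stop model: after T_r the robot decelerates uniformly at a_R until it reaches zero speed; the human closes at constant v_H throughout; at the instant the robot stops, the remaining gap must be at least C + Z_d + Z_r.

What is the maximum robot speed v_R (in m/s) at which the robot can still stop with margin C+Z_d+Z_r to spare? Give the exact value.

at the boundary: (1/10)·v² + (12/25)·v + (-793/1000) = 0
  disc = (12/25)² − 4·(1/10)·(-793/1000) = 1369/2500 ; √disc = 37/50
  v_R = (−(12/25) + 37/50) / (2·(1/10)) = 13/10 m/s
check:
T_s = v_R/a_R = (13/10)/5 = 0.2600 s
robot in T_r: 1.3000·0.2000 = 0.2600 m
robot covers 1.3000·0.2600 − ½·5.0000·0.2600² = 0.1690 m while stopping
human closes 1.4000·0.4600 = 0.6440 m
residual clearance needed = 0.1000+0.0600+0.0150 = 0.1750 m
sum ≈ 0.2600+0.1690+0.6440+0.1750 ≈ 1.2480 m = S ✓

v_R_max = 13/10 m/s = 1.3000 m/s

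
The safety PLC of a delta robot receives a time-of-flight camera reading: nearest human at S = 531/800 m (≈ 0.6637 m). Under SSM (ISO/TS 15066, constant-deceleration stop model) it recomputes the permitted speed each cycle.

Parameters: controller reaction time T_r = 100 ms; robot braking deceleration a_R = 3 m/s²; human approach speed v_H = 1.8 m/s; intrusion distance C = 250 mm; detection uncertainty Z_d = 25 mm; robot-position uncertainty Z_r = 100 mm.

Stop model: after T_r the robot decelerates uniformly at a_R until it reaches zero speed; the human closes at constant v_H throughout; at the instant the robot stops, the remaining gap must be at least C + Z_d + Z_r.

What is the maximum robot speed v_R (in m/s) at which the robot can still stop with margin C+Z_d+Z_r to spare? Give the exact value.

at the boundary: (1/6)·v² + (7/10)·v + (-87/800) = 0
  disc = (7/10)² − 4·(1/6)·(-87/800) = 9/16 ; √disc = 3/4
  v_R = (−(7/10) + 3/4) / (2·(1/6)) = 3/20 m/s
check:
braking lasts T_s = (3/20)/3 = 0.0500 s
reaction-phase robot travel = 0.1500·0.1000 = 0.0150 m
robot covers 0.1500·0.0500 − ½·3.0000·0.0500² = 0.0037 m while stopping
human closes 1.8000·0.1500 = 0.2700 m
C+Z_d+Z_r = 0.2500+0.0250+0.1000 = 0.3750 m
sum ≈ 0.0150+0.0037+0.2700+0.3750 ≈ 0.6637 m = S ✓

v_R_max = 3/20 m/s = 0.1500 m/s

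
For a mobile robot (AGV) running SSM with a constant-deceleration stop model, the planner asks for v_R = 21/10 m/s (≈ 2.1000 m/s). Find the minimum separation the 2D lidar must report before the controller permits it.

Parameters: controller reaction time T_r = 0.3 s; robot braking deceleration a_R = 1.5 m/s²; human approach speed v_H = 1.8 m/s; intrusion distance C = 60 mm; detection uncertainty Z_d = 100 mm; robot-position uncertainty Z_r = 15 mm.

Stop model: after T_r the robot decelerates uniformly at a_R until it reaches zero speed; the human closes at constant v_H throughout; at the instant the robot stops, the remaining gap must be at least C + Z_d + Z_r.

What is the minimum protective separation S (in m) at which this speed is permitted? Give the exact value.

S_min = 1067/200 m = 5.3350 m

T_s = v_R/a_R = (21/10)/(3/2) = 1.4000 s
reaction-phase robot travel = 2.1000·0.3000 = 0.6300 m
braking distance = 2.1000²/(2·1.5000) = 1.4700 m
human closes 1.8000·1.7000 = 3.0600 m
residual clearance needed = 0.0600+0.1000+0.0150 = 0.1750 m
S_min ≈ 0.6300+1.4700+3.0600+0.1750  ⇒  S_min = 1067/200 m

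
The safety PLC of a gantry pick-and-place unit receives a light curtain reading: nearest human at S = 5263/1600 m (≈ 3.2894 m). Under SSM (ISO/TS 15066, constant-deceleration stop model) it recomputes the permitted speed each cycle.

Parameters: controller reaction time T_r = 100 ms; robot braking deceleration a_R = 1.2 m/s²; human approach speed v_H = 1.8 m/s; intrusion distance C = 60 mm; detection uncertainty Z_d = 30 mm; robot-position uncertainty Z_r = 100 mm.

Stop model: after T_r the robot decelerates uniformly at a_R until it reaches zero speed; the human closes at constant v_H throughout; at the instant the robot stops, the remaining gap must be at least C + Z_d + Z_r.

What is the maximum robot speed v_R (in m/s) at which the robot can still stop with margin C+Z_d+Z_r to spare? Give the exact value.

collect terms ⇒ (5/12)·v_R² + (8/5)·v_R + (-4671/1600) = 0
  disc = (8/5)² − 4·(5/12)·(-4671/1600) = 11881/1600 ; √disc = 109/40
  v_R = (−(8/5) + 109/40) / (2·(5/12)) = 27/20 m/s
check:
braking lasts T_s = (27/20)/(6/5) = 1.1250 s
robot in T_r: 1.3500·0.1000 = 0.1350 m
braking distance = 1.3500²/(2·1.2000) = 0.7594 m
human closes 1.8000·1.2250 = 2.2050 m
residual clearance needed = 0.0600+0.0300+0.1000 = 0.1900 m
sum ≈ 0.1350+0.7594+2.2050+0.1900 ≈ 3.2894 m = S ✓

v_R_max = 27/20 m/s = 1.3500 m/s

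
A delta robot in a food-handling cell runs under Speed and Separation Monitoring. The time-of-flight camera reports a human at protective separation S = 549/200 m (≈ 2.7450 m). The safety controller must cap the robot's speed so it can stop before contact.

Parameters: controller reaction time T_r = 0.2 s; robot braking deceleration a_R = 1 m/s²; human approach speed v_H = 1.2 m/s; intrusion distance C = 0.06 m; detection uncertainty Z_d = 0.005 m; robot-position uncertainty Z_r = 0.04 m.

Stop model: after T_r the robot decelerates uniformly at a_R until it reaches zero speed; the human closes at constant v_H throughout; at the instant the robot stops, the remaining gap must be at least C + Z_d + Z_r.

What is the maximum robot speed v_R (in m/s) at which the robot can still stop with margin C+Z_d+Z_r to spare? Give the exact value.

v_R_max = 6/5 m/s = 1.2000 m/s

quadratic (1/2)·v² + (7/5)·v + (-12/5) = 0
  disc = (7/5)² − 4·(1/2)·(-12/5) = 169/25 ; √disc = 13/5
  v_R = (−(7/5) + 13/5) / (2·(1/2)) = 6/5 m/s
check:
braking lasts T_s = (6/5)/1 = 1.2000 s
robot in T_r: 1.2000·0.2000 = 0.2400 m
robot covers 1.2000·1.2000 − ½·1.0000·1.2000² = 0.7200 m while stopping
human over T_r+T_s: 1.2000·(0.2000+1.2000) = 1.6800 m
residual clearance needed = 0.0600+0.0050+0.0400 = 0.1050 m
sum ≈ 0.2400+0.7200+1.6800+0.1050 ≈ 2.7450 m = S ✓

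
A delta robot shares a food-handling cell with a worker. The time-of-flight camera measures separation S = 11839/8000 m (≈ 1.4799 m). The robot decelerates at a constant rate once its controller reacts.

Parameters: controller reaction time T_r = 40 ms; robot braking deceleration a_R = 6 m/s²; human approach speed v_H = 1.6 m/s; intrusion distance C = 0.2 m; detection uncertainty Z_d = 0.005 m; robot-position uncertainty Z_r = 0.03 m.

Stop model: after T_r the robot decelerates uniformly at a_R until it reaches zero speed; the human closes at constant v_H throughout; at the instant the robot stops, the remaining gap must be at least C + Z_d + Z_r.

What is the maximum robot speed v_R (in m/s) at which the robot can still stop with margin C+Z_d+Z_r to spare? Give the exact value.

v_R_max = 47/20 m/s = 2.3500 m/s

collect terms ⇒ (1/12)·v_R² + (23/75)·v_R + (-9447/8000) = 0
  disc = (23/75)² − 4·(1/12)·(-9447/8000) = 175561/360000 ; √disc = 419/600
  v_R = (−(23/75) + 419/600) / (2·(1/12)) = 47/20 m/s
check:
T_s = v_R/a_R = (47/20)/6 = 0.3917 s
robot covers v_R·T_r = 2.3500·0.0400 = 0.0940 m before braking
robot covers 2.3500·0.3917 − ½·6.0000·0.3917² = 0.4602 m while stopping
human over T_r+T_s: 1.6000·(0.0400+0.3917) = 0.6907 m
residual clearance needed = 0.2000+0.0050+0.0300 = 0.2350 m
sum ≈ 0.0940+0.4602+0.6907+0.2350 ≈ 1.4799 m = S ✓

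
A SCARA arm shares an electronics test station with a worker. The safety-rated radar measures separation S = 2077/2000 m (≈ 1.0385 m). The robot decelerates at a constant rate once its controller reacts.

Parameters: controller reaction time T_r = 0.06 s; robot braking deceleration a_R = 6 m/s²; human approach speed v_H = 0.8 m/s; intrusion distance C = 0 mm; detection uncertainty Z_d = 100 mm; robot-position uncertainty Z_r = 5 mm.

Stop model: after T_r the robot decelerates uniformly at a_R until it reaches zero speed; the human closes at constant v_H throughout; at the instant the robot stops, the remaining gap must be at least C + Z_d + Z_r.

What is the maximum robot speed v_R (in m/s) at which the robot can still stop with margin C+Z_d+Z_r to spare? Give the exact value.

quadratic (1/12)·v² + (29/150)·v + (-1771/2000) = 0
  disc = (29/150)² − 4·(1/12)·(-1771/2000) = 29929/90000 ; √disc = 173/300
  v_R = (−(29/150) + 173/300) / (2·(1/12)) = 23/10 m/s
check:
stop time T_s = (23/10)/6 = 0.3833 s
robot covers v_R·T_r = 2.3000·0.0600 = 0.1380 m before braking
robot covers 2.3000·0.3833 − ½·6.0000·0.3833² = 0.4408 m while stopping
person approaches 0.8000·(0.0600+0.3833) = 0.3547 m
C+Z_d+Z_r = 0.0000+0.1000+0.0050 = 0.1050 m
sum ≈ 0.1380+0.4408+0.3547+0.1050 ≈ 1.0385 m = S ✓

v_R_max = 23/10 m/s = 2.3000 m/s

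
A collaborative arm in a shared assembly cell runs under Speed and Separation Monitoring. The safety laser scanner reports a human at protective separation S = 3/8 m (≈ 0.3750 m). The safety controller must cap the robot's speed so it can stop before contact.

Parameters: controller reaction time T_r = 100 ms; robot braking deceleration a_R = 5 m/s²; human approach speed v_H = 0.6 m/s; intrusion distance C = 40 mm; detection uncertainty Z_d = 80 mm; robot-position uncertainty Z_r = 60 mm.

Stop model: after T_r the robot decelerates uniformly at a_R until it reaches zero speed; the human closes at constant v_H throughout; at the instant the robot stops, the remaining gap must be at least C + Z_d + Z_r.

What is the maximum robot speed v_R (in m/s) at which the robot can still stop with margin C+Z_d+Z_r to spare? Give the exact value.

v_R_max = 1/2 m/s = 0.5000 m/s

collect terms ⇒ (1/10)·v_R² + (11/50)·v_R + (-27/200) = 0
  disc = (11/50)² − 4·(1/10)·(-27/200) = 64/625 ; √disc = 8/25
  v_R = (−(11/50) + 8/25) / (2·(1/10)) = 1/2 m/s
check:
braking lasts T_s = (1/2)/5 = 0.1000 s
robot in T_r: 0.5000·0.1000 = 0.0500 m
robot covers 0.5000·0.1000 − ½·5.0000·0.1000² = 0.0250 m while stopping
human over T_r+T_s: 0.6000·(0.1000+0.1000) = 0.1200 m
margins: 0.0400+0.0800+0.0600 = 0.1800 m
sum ≈ 0.0500+0.0250+0.1200+0.1800 ≈ 0.3750 m = S ✓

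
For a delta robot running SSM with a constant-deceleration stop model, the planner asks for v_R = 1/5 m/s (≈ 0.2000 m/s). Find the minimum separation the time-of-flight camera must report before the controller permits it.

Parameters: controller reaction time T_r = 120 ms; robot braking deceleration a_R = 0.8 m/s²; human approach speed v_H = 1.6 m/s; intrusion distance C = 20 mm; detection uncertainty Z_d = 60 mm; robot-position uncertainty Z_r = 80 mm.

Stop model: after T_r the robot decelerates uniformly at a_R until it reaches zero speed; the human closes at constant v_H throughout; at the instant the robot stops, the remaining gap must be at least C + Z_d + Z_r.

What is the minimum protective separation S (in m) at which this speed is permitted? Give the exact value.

T_s = v_R/a_R = (1/5)/(4/5) = 0.2500 s
robot covers v_R·T_r = 0.2000·0.1200 = 0.0240 m before braking
braking distance = 0.2000²/(2·0.8000) = 0.0250 m
person approaches 1.6000·(0.1200+0.2500) = 0.5920 m
residual clearance needed = 0.0200+0.0600+0.0800 = 0.1600 m
S_min ≈ 0.0240+0.0250+0.5920+0.1600  ⇒  S_min = 801/1000 m

S_min = 801/1000 m = 0.8010 m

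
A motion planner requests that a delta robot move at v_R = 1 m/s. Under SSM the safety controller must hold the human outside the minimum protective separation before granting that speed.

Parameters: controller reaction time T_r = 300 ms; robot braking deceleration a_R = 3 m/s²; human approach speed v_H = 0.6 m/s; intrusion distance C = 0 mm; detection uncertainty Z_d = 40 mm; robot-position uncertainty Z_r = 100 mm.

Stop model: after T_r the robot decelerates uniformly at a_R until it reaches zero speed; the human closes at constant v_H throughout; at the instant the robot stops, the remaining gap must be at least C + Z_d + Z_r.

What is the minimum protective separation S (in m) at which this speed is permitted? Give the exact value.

braking lasts T_s = 1/3 = 0.3333 s
reaction-phase robot travel = 1.0000·0.3000 = 0.3000 m
robot under decel: 1.0000²/(2·3.0000) = 0.1667 m
person approaches 0.6000·(0.3000+0.3333) = 0.3800 m
C+Z_d+Z_r = 0.0000+0.0400+0.1000 = 0.1400 m
S_min ≈ 0.3000+0.1667+0.3800+0.1400  ⇒  S_min = 74/75 m

S_min = 74/75 m = 0.9867 m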